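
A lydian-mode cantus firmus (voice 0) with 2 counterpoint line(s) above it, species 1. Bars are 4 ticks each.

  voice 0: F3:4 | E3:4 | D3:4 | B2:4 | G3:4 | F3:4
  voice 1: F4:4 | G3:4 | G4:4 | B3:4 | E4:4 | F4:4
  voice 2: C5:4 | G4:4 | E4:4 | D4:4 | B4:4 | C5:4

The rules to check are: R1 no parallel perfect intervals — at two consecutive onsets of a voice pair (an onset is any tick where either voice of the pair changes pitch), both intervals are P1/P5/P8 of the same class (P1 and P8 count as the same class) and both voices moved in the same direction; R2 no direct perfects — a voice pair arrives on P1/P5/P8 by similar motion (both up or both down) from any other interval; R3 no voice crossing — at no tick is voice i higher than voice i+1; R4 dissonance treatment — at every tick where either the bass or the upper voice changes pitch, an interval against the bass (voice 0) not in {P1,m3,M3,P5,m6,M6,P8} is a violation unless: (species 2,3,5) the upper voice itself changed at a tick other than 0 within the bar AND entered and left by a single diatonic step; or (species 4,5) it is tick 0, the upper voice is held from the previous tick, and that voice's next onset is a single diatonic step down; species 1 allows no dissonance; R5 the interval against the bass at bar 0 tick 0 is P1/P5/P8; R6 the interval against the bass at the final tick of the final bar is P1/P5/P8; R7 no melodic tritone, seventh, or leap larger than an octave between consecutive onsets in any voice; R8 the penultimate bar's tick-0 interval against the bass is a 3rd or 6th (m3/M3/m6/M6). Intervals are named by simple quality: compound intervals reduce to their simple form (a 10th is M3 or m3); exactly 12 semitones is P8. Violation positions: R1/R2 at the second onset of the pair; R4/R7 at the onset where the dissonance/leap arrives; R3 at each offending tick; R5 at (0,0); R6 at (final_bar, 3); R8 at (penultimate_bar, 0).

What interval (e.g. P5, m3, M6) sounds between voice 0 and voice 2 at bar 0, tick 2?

P5

voice 0=F3 voice 2=C5 -> P5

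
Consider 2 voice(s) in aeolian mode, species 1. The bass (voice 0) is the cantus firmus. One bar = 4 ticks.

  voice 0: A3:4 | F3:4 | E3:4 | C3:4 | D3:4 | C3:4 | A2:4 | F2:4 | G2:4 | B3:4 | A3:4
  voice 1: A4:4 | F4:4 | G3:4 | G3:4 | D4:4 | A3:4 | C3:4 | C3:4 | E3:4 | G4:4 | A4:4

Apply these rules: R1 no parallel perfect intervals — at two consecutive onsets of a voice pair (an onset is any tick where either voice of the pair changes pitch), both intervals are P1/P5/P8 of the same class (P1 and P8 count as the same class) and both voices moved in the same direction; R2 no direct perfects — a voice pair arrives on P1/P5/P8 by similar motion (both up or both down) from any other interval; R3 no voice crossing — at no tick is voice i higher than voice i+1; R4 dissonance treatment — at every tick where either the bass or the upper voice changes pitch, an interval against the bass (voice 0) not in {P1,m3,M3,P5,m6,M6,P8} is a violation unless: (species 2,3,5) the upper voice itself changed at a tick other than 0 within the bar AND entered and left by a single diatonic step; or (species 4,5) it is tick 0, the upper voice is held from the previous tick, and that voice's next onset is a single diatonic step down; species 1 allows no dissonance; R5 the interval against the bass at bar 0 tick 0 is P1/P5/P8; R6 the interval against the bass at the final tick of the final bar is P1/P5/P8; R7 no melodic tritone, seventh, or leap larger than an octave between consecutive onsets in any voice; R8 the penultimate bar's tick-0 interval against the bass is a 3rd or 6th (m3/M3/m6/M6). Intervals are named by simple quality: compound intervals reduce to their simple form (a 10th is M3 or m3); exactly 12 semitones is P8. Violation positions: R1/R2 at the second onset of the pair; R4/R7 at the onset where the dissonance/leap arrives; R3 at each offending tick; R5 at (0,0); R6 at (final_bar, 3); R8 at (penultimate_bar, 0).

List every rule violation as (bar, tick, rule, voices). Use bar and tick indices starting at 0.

(1, 0, R1, (0, 1))
(2, 0, R7, (1,))
(4, 0, R2, (0, 1))
(9, 0, R7, (0,))
(9, 0, R7, (1,))

bar 0: v0=A3 v1=A4 downbeat P8
bar 1: v0=F3 v1=F4 downbeat P8
bar 2: v0=E3 v1=G3 downbeat m3
bar 3: v0=C3 v1=G3 downbeat P5
bar 4: v0=D3 v1=D4 downbeat P8
bar 5: v0=C3 v1=A3 downbeat M6
bar 6: v0=A2 v1=C3 downbeat m3
bar 7: v0=F2 v1=C3 downbeat P5
bar 8: v0=G2 v1=E3 downbeat M6
bar 9: v0=B3 v1=G4 downbeat m6
bar 10: v0=A3 v1=A4 downbeat P8
  -> R1 @ bar 1 tick 0 v(0, 1): A3/A4 P8 -> F3/F4 P8 similar
  -> R7 @ bar 2 tick 0 v(1,): F4->G3 leap 10st
  -> R2 @ bar 4 tick 0 v(0, 1): C3/G3 P5 -> D3/D4 P8 similar
  -> R7 @ bar 9 tick 0 v(0,): G2->B3 leap 16st
  -> R7 @ bar 9 tick 0 v(1,): E3->G4 leap 15st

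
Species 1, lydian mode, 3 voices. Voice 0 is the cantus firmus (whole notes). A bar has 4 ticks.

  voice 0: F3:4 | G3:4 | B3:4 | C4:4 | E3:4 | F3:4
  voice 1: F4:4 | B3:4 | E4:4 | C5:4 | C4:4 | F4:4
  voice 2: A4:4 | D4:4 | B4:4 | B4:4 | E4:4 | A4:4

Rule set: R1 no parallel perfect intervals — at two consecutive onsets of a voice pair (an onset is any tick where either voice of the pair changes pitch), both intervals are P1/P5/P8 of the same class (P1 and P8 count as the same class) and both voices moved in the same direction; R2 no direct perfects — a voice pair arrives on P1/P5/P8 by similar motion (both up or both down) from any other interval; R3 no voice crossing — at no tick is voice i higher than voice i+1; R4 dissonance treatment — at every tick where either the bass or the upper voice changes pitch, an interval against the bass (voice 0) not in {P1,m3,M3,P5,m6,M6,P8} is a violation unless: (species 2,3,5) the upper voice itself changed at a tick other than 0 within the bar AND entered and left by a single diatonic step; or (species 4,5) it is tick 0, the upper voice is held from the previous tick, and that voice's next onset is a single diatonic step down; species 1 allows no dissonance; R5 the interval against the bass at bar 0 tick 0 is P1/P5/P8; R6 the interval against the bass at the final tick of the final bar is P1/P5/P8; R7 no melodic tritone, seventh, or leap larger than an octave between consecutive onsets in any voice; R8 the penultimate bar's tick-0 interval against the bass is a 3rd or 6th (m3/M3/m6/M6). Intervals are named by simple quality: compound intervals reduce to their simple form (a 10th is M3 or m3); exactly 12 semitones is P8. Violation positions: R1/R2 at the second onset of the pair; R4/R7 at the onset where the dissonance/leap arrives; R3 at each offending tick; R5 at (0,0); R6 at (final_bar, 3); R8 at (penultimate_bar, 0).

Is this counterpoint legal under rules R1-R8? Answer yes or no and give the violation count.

bar 0: v0=F3 v1=F4 v2=A4 (M3)
bar 1: v0=G3 v1=B3 v2=D4 (P5)
bar 2: v0=B3 v1=E4 v2=B4 (P8)
bar 3: v0=C4 v1=C5 v2=B4 (M7)
bar 4: v0=E3 v1=C4 v2=E4 (P8)
bar 5: v0=F3 v1=F4 v2=A4 (M3)
  R5 @ bar0.0: opens on M3
  R7 @ bar1.0: F4->B3 leap 6st
  R2 @ bar2.0: G3/D4 P5 -> B3/B4 P8 similar
  R2 @ bar2.0: B3/D4 m3 -> E4/B4 P5 similar
  R4 @ bar2.0: B3/E4 P4 untreated
  R2 @ bar3.0: B3/E4 P4 -> C4/C5 P8 similar
  R3 @ bar3.0: C5 above B4
  R4 @ bar3.0: C4/B4 M7 untreated
  R3 @ bar3.1: C5 above B4
  R3 @ bar3.2: C5 above B4
  R3 @ bar3.3: C5 above B4
  R2 @ bar4.0: C4/B4 M7 -> E3/E4 P8 similar
  R8 @ bar4.0: penult P8 not 3rd/6th
  R2 @ bar5.0: E3/C4 m6 -> F3/F4 P8 similar
  R6 @ bar5.3: closes on M3

No (15 violations)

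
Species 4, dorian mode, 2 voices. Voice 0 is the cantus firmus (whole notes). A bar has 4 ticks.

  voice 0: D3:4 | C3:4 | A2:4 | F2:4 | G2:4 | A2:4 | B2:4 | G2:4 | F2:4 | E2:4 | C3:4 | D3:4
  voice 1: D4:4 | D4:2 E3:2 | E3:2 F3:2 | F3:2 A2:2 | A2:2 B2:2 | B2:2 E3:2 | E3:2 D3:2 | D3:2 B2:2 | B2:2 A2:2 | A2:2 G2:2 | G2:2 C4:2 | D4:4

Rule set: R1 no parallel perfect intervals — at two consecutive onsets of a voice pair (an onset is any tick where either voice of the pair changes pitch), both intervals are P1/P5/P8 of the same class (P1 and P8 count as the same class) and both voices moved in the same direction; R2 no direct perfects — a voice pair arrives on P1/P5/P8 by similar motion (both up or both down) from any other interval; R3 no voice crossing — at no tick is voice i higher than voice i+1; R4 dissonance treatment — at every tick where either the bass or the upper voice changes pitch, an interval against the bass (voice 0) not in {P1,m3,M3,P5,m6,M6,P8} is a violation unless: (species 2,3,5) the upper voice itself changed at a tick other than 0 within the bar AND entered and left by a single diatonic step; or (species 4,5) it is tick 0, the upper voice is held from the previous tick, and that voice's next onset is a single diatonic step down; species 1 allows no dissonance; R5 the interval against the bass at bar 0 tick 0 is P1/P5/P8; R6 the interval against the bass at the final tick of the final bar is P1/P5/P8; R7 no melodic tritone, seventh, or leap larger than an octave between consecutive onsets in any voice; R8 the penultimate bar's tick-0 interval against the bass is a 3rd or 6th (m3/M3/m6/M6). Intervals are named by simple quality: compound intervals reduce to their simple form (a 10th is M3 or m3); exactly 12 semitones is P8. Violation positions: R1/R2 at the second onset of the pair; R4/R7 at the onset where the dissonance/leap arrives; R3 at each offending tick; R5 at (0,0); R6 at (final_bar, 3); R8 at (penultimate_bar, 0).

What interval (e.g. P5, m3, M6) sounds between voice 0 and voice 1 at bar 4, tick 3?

M3

voice 0=G2 voice 1=B2 -> M3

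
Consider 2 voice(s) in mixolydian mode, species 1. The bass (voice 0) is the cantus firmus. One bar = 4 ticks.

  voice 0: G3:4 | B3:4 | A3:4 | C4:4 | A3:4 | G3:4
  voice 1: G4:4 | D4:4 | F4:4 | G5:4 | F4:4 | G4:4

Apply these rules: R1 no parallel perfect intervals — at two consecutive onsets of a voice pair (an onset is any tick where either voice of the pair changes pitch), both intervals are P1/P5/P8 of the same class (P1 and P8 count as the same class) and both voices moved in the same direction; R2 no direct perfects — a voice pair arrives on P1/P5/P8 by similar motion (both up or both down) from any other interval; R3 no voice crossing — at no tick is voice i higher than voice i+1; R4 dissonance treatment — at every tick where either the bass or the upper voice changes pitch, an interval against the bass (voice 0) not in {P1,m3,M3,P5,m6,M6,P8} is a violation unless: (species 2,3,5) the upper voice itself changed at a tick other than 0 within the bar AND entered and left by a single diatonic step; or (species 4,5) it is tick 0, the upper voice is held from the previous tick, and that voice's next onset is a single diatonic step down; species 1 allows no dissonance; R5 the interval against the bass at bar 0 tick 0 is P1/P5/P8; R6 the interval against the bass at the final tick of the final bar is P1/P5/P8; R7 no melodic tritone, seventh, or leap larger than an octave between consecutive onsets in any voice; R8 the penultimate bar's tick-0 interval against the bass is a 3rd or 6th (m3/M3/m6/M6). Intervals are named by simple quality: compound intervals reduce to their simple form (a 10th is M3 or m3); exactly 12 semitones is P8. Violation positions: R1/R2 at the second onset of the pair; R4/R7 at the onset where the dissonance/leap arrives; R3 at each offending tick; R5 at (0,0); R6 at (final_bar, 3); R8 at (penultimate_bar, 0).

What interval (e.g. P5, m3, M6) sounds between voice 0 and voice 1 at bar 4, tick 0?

voice 0=A3 voice 1=F4 -> m6

m6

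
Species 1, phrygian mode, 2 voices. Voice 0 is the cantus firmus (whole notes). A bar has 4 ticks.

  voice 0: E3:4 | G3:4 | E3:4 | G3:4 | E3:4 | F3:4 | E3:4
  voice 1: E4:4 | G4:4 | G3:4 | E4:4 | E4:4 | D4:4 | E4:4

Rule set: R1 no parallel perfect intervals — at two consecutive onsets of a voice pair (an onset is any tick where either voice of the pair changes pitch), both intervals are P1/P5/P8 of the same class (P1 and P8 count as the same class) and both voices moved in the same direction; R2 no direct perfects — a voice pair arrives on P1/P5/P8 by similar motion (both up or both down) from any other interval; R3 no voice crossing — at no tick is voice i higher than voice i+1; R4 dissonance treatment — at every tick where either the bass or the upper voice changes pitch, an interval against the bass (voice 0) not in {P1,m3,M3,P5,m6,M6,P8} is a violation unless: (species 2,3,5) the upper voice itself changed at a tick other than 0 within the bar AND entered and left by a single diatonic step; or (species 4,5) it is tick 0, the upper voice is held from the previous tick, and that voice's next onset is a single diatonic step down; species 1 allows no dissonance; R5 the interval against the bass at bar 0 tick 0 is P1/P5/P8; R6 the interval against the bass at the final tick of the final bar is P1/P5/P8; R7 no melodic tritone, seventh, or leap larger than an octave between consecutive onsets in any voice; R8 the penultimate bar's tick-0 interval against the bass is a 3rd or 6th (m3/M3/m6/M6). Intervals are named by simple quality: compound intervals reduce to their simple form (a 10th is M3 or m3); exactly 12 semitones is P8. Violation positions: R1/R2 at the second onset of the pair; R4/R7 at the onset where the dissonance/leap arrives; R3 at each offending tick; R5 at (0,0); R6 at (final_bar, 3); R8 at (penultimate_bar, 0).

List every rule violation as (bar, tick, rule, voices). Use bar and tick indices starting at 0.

(1, 0, R1, (0, 1))

bar 0: v0=E3 v1=E4 downbeat P8
bar 1: v0=G3 v1=G4 downbeat P8
bar 2: v0=E3 v1=G3 downbeat m3
bar 3: v0=G3 v1=E4 downbeat M6
bar 4: v0=E3 v1=E4 downbeat P8
bar 5: v0=F3 v1=D4 downbeat M6
bar 6: v0=E3 v1=E4 downbeat P8
  -> R1 @ bar 1 tick 0 v(0, 1): E3/E4 P8 -> G3/G4 P8 similar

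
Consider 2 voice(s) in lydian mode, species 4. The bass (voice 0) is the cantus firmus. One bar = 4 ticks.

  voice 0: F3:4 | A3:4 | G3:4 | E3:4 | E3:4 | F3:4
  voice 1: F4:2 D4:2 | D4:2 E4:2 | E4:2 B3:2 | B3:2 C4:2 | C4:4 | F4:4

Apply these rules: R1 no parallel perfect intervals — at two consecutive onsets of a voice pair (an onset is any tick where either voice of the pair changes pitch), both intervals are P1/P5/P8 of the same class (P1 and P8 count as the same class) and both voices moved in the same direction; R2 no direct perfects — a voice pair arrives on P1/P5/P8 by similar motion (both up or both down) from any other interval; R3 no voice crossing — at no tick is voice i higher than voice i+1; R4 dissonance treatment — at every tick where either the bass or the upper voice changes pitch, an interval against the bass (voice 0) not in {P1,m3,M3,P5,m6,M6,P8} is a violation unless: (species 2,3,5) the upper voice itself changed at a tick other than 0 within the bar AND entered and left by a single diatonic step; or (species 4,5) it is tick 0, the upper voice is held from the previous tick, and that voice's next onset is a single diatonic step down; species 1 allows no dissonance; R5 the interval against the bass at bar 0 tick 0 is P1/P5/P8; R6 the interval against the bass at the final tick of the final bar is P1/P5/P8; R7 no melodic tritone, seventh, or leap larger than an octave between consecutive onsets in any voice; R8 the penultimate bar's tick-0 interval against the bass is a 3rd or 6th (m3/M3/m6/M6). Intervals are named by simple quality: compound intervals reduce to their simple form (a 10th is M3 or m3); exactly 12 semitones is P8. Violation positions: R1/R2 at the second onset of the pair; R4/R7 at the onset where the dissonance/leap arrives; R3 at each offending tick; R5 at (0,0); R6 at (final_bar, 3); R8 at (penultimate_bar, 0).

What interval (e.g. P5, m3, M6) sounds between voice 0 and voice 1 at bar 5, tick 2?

voice 0=F3 voice 1=F4 -> P8

P8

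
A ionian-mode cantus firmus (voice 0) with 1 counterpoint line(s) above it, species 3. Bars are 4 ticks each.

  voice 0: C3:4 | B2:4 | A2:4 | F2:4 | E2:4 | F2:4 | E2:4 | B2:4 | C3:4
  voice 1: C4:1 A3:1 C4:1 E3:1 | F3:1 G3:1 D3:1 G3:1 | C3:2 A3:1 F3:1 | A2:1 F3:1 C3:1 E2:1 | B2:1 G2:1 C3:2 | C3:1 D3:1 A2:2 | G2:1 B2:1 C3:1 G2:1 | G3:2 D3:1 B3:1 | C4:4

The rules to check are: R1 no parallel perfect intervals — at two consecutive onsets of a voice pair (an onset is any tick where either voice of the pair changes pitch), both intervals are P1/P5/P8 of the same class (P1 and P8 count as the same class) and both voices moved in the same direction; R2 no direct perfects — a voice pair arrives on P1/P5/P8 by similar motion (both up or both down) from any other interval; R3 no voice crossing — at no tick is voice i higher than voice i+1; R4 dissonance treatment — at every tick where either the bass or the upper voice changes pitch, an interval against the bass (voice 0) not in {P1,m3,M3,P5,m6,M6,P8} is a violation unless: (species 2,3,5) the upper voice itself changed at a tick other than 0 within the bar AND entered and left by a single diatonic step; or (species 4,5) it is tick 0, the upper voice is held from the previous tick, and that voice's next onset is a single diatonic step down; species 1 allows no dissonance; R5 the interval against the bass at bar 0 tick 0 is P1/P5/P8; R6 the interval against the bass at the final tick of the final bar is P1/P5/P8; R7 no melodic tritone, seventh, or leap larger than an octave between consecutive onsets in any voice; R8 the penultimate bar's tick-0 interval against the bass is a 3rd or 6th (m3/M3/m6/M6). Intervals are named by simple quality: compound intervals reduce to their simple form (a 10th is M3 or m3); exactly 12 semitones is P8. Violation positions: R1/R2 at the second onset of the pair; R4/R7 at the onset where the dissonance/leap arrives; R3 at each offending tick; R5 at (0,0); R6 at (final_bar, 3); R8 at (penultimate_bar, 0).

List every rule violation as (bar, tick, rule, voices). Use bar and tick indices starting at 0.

bar 0: v0=C3 v1=C4 downbeat P8
bar 1: v0=B2 v1=F3 downbeat TT
bar 2: v0=A2 v1=C3 downbeat m3
bar 3: v0=F2 v1=A2 downbeat M3
bar 4: v0=E2 v1=B2 downbeat P5
bar 5: v0=F2 v1=C3 downbeat P5
bar 6: v0=E2 v1=G2 downbeat m3
bar 7: v0=B2 v1=G3 downbeat m6
bar 8: v0=C3 v1=C4 downbeat P8
  -> R4 @ bar 1 tick 0 v(0, 1): B2/F3 TT untreated
  -> R3 @ bar 3 tick 3 v(0, 1): F2 above E2
  -> R4 @ bar 3 tick 3 v(0, 1): F2/E2 m2 untreated
  -> R1 @ bar 8 tick 0 v(0, 1): B2/B3 P8 -> C3/C4 P8 similar

(1, 0, R4, (0, 1))
(3, 3, R3, (0, 1))
(3, 3, R4, (0, 1))
(8, 0, R1, (0, 1))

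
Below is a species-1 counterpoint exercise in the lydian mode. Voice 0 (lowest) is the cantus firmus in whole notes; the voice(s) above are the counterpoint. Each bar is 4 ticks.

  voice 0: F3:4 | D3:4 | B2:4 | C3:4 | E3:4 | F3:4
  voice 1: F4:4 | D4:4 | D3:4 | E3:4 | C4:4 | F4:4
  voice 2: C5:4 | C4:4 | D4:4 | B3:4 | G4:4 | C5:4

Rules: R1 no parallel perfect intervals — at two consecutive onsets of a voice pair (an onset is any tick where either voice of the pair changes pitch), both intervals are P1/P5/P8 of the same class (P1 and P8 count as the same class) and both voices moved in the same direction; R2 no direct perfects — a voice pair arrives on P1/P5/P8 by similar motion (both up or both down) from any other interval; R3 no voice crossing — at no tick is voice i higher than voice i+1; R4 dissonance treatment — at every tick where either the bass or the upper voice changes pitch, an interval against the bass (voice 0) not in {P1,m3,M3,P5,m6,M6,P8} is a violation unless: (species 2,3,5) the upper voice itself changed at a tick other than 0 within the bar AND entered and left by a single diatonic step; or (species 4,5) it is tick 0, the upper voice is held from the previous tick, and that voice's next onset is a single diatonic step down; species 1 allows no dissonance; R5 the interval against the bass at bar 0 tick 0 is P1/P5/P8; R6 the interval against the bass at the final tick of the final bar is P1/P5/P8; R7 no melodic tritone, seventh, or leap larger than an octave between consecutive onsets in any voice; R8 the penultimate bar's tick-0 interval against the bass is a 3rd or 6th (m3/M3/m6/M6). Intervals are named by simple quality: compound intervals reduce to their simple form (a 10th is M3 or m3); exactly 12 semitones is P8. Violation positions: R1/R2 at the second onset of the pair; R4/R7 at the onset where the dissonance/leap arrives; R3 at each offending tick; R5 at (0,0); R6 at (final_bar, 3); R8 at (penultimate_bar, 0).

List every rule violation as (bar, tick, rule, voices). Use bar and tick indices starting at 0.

(1, 0, R1, (0, 1))
(1, 0, R3, (1, 2))
(1, 0, R4, (0, 2))
(1, 1, R3, (1, 2))
(1, 2, R3, (1, 2))
(1, 3, R3, (1, 2))
(3, 0, R4, (0, 2))
(4, 0, R1, (1, 2))
(5, 0, R1, (1, 2))
(5, 0, R2, (0, 1))
(5, 0, R2, (0, 2))

bar 0: v0=F3 v1=F4 v2=C5 downbeat P5
bar 1: v0=D3 v1=D4 v2=C4 downbeat m7
bar 2: v0=B2 v1=D3 v2=D4 downbeat m3
bar 3: v0=C3 v1=E3 v2=B3 downbeat M7
bar 4: v0=E3 v1=C4 v2=G4 downbeat m3
bar 5: v0=F3 v1=F4 v2=C5 downbeat P5
  -> R1 @ bar 1 tick 0 v(0, 1): F3/F4 P8 -> D3/D4 P8 similar
  -> R3 @ bar 1 tick 0 v(1, 2): D4 above C4
  -> R4 @ bar 1 tick 0 v(0, 2): D3/C4 m7 untreated
  -> R3 @ bar 1 tick 1 v(1, 2): D4 above C4
  -> R3 @ bar 1 tick 2 v(1, 2): D4 above C4
  -> R3 @ bar 1 tick 3 v(1, 2): D4 above C4
  -> R4 @ bar 3 tick 0 v(0, 2): C3/B3 M7 untreated
  -> R1 @ bar 4 tick 0 v(1, 2): E3/B3 P5 -> C4/G4 P5 similar
  -> R1 @ bar 5 tick 0 v(1, 2): C4/G4 P5 -> F4/C5 P5 similar
  -> R2 @ bar 5 tick 0 v(0, 1): E3/C4 m6 -> F3/F4 P8 similar
  -> R2 @ bar 5 tick 0 v(0, 2): E3/G4 m3 -> F3/C5 P5 similar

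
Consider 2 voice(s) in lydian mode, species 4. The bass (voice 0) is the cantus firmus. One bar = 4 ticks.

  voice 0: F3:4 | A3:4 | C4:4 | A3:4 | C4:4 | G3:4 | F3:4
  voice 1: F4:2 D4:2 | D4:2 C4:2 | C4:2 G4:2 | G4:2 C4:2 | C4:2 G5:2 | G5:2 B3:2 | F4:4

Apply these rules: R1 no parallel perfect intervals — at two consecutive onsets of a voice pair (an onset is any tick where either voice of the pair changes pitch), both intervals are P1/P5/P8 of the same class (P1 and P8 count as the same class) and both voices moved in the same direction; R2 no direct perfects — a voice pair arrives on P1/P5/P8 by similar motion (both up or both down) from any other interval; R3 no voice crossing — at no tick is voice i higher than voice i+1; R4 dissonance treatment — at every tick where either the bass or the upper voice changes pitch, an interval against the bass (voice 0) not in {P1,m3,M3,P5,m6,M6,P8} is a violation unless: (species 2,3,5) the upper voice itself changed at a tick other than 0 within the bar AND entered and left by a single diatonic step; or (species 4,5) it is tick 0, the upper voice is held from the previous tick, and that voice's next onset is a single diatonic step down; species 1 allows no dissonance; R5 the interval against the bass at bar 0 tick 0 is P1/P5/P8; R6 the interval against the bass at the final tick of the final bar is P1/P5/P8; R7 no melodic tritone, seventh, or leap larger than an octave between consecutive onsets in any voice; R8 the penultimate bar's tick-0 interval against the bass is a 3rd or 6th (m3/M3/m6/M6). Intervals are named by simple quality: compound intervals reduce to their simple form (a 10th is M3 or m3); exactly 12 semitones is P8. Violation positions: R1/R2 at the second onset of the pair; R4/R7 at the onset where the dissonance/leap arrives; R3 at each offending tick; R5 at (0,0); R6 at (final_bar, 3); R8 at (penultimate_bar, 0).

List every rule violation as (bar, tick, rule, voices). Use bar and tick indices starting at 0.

bar 0: v0=F3 v1=F4 downbeat P8
bar 1: v0=A3 v1=D4 downbeat P4
bar 2: v0=C4 v1=C4 downbeat P1
bar 3: v0=A3 v1=G4 downbeat m7
bar 4: v0=C4 v1=C4 downbeat P1
bar 5: v0=G3 v1=G5 downbeat P1
bar 6: v0=F3 v1=F4 downbeat P8
  -> R4 @ bar 3 tick 0 v(0, 1): A3/G4 m7 untreated
  -> R7 @ bar 4 tick 2 v(1,): C4->G5 leap 19st
  -> R8 @ bar 5 tick 0 v(0, 1): penult P1 not 3rd/6th
  -> R7 @ bar 5 tick 2 v(1,): G5->B3 leap 20st
  -> R7 @ bar 6 tick 0 v(1,): B3->F4 leap 6st

(3, 0, R4, (0, 1))
(4, 2, R7, (1,))
(5, 0, R8, (0, 1))
(5, 2, R7, (1,))
(6, 0, R7, (1,))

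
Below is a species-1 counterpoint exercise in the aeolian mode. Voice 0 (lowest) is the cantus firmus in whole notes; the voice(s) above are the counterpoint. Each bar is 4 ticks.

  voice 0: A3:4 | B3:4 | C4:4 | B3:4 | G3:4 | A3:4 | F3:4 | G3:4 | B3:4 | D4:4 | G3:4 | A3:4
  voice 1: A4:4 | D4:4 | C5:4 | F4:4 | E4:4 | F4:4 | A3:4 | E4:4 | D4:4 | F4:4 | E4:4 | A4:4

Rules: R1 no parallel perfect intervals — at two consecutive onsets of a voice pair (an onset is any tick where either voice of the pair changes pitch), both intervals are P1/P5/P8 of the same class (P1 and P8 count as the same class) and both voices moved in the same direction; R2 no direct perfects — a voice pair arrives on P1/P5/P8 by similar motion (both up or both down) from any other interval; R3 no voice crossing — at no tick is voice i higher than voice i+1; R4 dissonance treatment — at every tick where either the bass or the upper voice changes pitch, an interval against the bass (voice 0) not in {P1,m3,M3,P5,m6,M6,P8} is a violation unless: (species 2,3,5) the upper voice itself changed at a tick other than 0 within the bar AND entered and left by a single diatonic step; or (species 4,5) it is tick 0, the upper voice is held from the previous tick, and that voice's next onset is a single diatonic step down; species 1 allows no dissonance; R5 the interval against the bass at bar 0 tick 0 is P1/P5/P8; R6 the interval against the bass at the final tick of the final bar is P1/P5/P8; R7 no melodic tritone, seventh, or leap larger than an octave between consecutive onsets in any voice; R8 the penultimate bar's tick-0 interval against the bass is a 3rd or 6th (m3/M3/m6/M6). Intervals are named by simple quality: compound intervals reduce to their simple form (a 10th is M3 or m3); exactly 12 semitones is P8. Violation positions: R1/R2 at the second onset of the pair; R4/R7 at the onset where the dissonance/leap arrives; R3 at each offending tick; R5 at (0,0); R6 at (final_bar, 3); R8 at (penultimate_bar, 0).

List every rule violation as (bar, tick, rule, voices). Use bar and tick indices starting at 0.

bar 0: v0=A3 v1=A4 downbeat P8
bar 1: v0=B3 v1=D4 downbeat m3
bar 2: v0=C4 v1=C5 downbeat P8
bar 3: v0=B3 v1=F4 downbeat TT
bar 4: v0=G3 v1=E4 downbeat M6
bar 5: v0=A3 v1=F4 downbeat m6
bar 6: v0=F3 v1=A3 downbeat M3
bar 7: v0=G3 v1=E4 downbeat M6
bar 8: v0=B3 v1=D4 downbeat m3
bar 9: v0=D4 v1=F4 downbeat m3
bar 10: v0=G3 v1=E4 downbeat M6
bar 11: v0=A3 v1=A4 downbeat P8
  -> R2 @ bar 2 tick 0 v(0, 1): B3/D4 m3 -> C4/C5 P8 similar
  -> R7 @ bar 2 tick 0 v(1,): D4->C5 leap 10st
  -> R4 @ bar 3 tick 0 v(0, 1): B3/F4 TT untreated
  -> R2 @ bar 11 tick 0 v(0, 1): G3/E4 M6 -> A3/A4 P8 similar

(2, 0, R2, (0, 1))
(2, 0, R7, (1,))
(3, 0, R4, (0, 1))
(11, 0, R2, (0, 1))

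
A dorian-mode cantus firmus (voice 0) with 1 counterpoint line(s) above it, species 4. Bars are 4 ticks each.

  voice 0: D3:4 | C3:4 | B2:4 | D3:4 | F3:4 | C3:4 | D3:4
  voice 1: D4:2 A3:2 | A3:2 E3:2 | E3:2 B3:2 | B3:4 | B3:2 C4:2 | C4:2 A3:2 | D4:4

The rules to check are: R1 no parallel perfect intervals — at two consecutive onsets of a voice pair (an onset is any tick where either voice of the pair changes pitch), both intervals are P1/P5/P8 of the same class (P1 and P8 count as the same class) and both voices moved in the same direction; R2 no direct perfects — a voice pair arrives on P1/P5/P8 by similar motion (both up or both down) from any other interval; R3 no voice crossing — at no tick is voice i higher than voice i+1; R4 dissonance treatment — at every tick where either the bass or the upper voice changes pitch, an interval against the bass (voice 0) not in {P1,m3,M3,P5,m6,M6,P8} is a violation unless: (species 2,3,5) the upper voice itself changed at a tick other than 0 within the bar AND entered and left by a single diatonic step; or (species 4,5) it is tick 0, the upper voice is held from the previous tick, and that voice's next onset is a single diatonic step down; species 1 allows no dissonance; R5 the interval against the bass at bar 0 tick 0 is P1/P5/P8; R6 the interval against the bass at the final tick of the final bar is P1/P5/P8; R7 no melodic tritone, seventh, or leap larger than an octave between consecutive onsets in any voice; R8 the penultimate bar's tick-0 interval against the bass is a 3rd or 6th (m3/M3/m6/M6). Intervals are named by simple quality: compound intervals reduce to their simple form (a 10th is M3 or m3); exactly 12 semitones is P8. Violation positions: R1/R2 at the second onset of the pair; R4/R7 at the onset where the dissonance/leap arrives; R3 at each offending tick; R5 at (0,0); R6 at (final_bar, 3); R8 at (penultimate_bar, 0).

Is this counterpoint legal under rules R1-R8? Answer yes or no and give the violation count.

No (4 violations)

bar 0: v0=D3 v1=D4 (P8)
bar 1: v0=C3 v1=A3 (M6)
bar 2: v0=B2 v1=E3 (P4)
bar 3: v0=D3 v1=B3 (M6)
bar 4: v0=F3 v1=B3 (TT)
bar 5: v0=C3 v1=C4 (P8)
bar 6: v0=D3 v1=D4 (P8)
  R4 @ bar2.0: B2/E3 P4 untreated
  R4 @ bar4.0: F3/B3 TT untreated
  R8 @ bar5.0: penult P8 not 3rd/6th
  R2 @ bar6.0: C3/A3 M6 -> D3/D4 P8 similar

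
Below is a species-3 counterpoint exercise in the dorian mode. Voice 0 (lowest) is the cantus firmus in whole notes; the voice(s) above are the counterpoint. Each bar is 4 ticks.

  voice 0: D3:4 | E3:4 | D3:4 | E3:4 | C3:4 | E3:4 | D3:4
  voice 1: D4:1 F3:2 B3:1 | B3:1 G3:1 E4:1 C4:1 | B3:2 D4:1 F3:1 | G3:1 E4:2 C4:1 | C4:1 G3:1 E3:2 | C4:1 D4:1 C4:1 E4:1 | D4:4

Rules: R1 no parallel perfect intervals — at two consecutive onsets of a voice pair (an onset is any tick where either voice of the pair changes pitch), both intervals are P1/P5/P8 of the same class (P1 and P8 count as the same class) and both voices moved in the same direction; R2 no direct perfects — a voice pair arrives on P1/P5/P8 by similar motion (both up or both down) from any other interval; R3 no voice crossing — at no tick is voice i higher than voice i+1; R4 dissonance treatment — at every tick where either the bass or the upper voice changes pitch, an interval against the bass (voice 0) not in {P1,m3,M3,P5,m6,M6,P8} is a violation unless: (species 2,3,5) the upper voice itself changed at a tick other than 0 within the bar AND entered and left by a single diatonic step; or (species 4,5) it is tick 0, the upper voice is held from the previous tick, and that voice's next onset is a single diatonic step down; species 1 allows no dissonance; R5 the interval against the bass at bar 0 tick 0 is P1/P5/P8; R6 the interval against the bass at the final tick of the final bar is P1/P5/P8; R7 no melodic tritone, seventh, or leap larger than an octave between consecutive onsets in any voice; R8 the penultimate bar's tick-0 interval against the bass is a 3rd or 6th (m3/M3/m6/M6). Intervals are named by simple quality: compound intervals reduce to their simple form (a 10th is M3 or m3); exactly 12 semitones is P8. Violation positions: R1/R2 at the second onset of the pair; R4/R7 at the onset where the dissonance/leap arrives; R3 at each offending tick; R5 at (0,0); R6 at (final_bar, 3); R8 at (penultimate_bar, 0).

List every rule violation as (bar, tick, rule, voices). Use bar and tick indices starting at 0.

bar 0: v0=D3 v1=D4 downbeat P8
bar 1: v0=E3 v1=B3 downbeat P5
bar 2: v0=D3 v1=B3 downbeat M6
bar 3: v0=E3 v1=G3 downbeat m3
bar 4: v0=C3 v1=C4 downbeat P8
bar 5: v0=E3 v1=C4 downbeat m6
bar 6: v0=D3 v1=D4 downbeat P8
  -> R7 @ bar 0 tick 3 v(1,): F3->B3 leap 6st
  -> R1 @ bar 6 tick 0 v(0, 1): E3/E4 P8 -> D3/D4 P8 similar

(0, 3, R7, (1,))
(6, 0, R1, (0, 1))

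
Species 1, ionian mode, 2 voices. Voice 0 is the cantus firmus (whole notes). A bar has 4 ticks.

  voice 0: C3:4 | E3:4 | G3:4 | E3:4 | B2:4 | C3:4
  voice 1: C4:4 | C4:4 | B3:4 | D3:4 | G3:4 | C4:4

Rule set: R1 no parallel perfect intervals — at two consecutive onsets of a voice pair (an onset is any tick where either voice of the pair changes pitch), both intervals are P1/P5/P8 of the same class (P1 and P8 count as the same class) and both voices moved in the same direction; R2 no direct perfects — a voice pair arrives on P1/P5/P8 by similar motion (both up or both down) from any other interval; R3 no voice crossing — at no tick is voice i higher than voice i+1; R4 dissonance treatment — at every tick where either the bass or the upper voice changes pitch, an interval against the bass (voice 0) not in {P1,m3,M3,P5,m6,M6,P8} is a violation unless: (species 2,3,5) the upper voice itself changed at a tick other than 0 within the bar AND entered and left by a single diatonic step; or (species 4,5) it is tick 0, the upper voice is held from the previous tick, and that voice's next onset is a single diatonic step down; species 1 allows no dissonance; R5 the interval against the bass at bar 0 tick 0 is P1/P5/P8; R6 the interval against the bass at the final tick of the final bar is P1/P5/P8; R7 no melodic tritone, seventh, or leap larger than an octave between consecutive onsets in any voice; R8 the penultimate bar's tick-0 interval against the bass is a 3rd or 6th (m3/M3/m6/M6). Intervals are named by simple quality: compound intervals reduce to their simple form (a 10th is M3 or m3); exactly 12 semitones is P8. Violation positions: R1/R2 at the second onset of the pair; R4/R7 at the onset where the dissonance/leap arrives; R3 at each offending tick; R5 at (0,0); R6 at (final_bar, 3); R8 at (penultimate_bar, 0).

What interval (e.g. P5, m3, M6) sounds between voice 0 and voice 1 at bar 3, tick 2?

voice 0=E3 voice 1=D3 -> M2

M2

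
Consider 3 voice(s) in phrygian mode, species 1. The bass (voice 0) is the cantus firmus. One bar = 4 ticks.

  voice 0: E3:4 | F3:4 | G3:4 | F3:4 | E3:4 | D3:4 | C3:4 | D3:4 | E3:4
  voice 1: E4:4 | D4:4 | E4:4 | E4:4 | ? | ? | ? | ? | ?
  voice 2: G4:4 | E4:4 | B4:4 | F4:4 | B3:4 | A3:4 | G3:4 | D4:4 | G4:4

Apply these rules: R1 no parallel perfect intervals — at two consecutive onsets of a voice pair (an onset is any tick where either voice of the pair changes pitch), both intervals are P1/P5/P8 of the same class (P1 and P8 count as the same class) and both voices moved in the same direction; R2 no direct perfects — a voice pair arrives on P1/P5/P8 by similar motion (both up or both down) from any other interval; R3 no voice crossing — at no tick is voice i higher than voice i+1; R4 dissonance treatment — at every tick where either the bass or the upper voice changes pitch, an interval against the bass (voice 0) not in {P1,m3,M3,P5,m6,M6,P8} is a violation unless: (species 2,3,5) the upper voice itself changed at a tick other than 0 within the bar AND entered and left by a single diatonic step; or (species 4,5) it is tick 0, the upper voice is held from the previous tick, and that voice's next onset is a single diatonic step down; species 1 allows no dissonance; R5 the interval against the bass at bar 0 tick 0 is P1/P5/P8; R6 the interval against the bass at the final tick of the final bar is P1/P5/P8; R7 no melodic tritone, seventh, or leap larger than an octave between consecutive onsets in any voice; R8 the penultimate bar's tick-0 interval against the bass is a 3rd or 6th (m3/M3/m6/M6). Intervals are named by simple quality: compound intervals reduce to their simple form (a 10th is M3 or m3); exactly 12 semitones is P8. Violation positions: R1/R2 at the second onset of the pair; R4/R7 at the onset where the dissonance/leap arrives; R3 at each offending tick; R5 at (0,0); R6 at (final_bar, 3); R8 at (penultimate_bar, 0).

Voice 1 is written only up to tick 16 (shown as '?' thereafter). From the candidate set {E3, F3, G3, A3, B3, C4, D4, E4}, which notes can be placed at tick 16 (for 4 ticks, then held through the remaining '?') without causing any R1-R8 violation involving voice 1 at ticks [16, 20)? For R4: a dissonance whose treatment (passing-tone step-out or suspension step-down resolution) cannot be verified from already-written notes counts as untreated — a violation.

E3: violates R2
F3: violates R4,R7
G3: legal
A3: violates R4
B3: violates R2
C4: violates R3
D4: violates R3,R4
E4: violates R3

{G3}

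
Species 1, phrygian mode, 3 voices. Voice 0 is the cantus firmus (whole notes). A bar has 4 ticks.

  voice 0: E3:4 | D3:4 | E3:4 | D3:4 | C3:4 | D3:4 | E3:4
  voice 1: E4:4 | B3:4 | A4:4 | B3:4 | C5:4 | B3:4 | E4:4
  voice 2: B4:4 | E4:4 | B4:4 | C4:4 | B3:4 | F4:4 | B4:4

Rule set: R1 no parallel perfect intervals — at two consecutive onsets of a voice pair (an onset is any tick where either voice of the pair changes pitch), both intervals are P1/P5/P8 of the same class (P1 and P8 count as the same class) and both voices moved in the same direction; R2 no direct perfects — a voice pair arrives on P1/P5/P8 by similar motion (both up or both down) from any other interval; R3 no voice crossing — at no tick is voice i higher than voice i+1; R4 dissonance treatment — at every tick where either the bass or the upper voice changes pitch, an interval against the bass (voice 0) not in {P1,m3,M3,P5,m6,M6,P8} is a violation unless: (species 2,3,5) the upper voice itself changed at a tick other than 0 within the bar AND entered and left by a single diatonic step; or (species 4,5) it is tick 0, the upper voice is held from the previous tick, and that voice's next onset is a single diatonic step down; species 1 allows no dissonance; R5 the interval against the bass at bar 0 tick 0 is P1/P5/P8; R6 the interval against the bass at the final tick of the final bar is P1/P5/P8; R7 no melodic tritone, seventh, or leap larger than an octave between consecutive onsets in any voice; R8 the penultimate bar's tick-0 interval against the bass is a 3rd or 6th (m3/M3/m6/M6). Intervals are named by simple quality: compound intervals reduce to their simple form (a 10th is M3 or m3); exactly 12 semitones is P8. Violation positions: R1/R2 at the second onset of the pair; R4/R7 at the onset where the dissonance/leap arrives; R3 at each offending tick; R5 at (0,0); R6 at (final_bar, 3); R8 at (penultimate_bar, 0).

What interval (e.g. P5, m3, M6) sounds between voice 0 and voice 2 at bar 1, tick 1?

voice 0=D3 voice 2=E4 -> M2

M2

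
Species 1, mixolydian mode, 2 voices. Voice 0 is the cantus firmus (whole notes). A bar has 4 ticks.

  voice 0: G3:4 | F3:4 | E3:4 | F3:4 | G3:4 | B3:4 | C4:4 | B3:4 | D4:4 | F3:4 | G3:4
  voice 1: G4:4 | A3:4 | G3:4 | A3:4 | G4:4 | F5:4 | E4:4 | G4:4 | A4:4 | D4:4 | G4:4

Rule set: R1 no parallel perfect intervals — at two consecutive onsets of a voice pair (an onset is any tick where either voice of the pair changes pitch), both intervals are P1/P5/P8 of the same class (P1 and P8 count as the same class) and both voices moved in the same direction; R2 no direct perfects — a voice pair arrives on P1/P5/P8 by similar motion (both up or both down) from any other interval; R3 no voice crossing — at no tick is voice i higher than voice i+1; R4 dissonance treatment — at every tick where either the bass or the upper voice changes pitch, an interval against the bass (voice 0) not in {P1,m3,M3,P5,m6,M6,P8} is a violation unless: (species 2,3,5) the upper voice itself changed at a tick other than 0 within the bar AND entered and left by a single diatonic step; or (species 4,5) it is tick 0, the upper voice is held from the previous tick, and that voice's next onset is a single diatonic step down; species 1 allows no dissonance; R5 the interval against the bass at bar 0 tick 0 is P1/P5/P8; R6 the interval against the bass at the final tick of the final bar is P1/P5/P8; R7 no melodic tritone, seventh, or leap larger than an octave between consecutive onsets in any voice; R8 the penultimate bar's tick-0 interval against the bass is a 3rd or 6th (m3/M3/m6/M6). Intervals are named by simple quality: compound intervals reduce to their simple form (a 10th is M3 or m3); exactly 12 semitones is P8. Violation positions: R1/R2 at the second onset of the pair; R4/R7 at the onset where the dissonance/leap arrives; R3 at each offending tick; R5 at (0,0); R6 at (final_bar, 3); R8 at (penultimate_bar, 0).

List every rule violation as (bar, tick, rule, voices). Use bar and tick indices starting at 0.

bar 0: v0=G3 v1=G4 downbeat P8
bar 1: v0=F3 v1=A3 downbeat M3
bar 2: v0=E3 v1=G3 downbeat m3
bar 3: v0=F3 v1=A3 downbeat M3
bar 4: v0=G3 v1=G4 downbeat P8
bar 5: v0=B3 v1=F5 downbeat TT
bar 6: v0=C4 v1=E4 downbeat M3
bar 7: v0=B3 v1=G4 downbeat m6
bar 8: v0=D4 v1=A4 downbeat P5
bar 9: v0=F3 v1=D4 downbeat M6
bar 10: v0=G3 v1=G4 downbeat P8
  -> R7 @ bar 1 tick 0 v(1,): G4->A3 leap 10st
  -> R2 @ bar 4 tick 0 v(0, 1): F3/A3 M3 -> G3/G4 P8 similar
  -> R7 @ bar 4 tick 0 v(1,): A3->G4 leap 10st
  -> R4 @ bar 5 tick 0 v(0, 1): B3/F5 TT untreated
  -> R7 @ bar 5 tick 0 v(1,): G4->F5 leap 10st
  -> R7 @ bar 6 tick 0 v(1,): F5->E4 leap 13st
  -> R2 @ bar 8 tick 0 v(0, 1): B3/G4 m6 -> D4/A4 P5 similar
  -> R2 @ bar 10 tick 0 v(0, 1): F3/D4 M6 -> G3/G4 P8 similar

(1, 0, R7, (1,))
(4, 0, R2, (0, 1))
(4, 0, R7, (1,))
(5, 0, R4, (0, 1))
(5, 0, R7, (1,))
(6, 0, R7, (1,))
(8, 0, R2, (0, 1))
(10, 0, R2, (0, 1))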